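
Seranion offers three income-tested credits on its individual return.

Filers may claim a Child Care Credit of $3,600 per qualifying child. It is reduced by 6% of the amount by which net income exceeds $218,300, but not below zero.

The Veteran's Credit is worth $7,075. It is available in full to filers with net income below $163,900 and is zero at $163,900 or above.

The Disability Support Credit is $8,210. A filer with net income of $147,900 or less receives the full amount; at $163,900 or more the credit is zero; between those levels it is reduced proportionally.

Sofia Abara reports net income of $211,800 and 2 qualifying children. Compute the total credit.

$7,200

Child Care Credit: base = 2 × $3,600 = $7,200. $211,800 is at or below the $218,300 threshold, so the full $7,200 applies.
Veteran's Credit: $211,800 meets or exceeds the $163,900 cutoff, so the credit is $0.
Disability Support Credit: $211,800 is at or above $163,900, so the credit is $0.
Total: $7,200 + $0 + $0 = $7,200.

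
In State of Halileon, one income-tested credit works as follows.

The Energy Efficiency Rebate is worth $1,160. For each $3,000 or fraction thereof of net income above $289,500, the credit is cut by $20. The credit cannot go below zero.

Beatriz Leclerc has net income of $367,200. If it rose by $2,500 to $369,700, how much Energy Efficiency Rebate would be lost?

$20

At $367,200 — income exceeds $289,500 by $77,700, which is 26 full-or-partial $3,000 increments; reduction = 26 × $20 = $520, leaving $640.
At $369,700 — income exceeds $289,500 by $80,200, which is 27 full-or-partial $3,000 increments; reduction = 27 × $20 = $540, leaving $620.
Lost: $640 − $620 = $20.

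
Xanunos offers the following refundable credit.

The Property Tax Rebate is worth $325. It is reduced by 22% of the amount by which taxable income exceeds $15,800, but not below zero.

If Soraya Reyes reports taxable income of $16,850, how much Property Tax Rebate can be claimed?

Property Tax Rebate: 22% of the $1,050 excess over $15,800 is $231; credit = $325 − $231 = $94.

$94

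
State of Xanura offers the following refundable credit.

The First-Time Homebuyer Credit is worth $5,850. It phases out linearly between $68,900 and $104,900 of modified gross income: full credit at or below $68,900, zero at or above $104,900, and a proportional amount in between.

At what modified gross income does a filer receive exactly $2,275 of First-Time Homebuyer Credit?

$2,275 is 2,275/5,850 of the full $5,850, so 3,575/5,850 of the $36,000 range has been used: income = $68,900 + $36,000 × 3,575/5,850 = $90,900.

$90,900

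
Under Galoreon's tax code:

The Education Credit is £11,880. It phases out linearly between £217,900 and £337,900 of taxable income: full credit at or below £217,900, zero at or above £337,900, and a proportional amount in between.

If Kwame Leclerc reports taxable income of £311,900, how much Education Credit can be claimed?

£2,574

Education Credit: £311,900 is £94,000 into a £120,000 phase-out range, leaving 26,000/120,000 of the credit: £11,880 × 26,000/120,000 = £2,574.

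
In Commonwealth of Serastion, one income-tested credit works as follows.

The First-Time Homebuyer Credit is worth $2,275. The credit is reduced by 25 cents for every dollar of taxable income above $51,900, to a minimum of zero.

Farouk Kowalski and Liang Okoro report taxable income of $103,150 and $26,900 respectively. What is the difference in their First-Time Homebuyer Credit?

Farouk ($103,150): First-Time Homebuyer Credit: 25% of the $51,250 excess over $51,900 is $12,812.50 ≥ base, so the credit is $0.
Liang ($26,900): First-Time Homebuyer Credit: $26,900 is at or below the $51,900 threshold, so the full $2,275 applies.
Difference: |$0 − $2,275| = $2,275.

$2,275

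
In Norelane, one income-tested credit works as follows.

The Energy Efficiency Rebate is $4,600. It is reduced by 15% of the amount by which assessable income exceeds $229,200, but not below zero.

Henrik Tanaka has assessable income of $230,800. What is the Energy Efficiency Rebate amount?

Energy Efficiency Rebate: 15% of the $1,600 excess over $229,200 is $240; credit = $4,600 − $240 = $4,360.

$4,360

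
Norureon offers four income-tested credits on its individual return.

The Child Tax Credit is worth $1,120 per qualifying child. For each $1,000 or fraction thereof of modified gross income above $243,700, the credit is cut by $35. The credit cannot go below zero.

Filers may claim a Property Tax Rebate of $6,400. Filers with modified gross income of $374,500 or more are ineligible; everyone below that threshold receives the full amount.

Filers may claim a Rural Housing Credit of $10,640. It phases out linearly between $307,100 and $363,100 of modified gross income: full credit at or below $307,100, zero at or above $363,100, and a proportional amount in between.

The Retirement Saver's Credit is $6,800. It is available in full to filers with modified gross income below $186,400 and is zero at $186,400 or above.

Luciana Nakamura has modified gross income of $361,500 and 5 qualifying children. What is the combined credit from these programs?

$8,174

Child Tax Credit: base = 5 × $1,120 = $5,600. income exceeds $243,700 by $117,800, which is 118 full-or-partial $1,000 increments; reduction = 118 × $35 = $4,130, leaving $1,470.
Property Tax Rebate: $361,500 is below the $374,500 cutoff, so the full $6,400 applies.
Rural Housing Credit: $361,500 is $54,400 into a $56,000 phase-out range, leaving 1,600/56,000 of the credit: $10,640 × 1,600/56,000 = $304.
Retirement Saver's Credit: $361,500 meets or exceeds the $186,400 cutoff, so the credit is $0.
Total: $1,470 + $6,400 + $304 + $0 = $8,174.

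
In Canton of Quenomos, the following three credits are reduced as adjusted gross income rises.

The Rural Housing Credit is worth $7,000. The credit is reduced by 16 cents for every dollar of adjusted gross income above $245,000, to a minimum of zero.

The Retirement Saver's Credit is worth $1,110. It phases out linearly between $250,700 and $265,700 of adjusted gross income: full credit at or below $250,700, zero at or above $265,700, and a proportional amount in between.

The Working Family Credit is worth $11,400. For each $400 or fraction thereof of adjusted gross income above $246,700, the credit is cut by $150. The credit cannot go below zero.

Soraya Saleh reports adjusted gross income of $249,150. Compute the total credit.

$17,796

Rural Housing Credit: 16% of the $4,150 excess over $245,000 is $664; credit = $7,000 − $664 = $6,336.
Retirement Saver's Credit: $249,150 is at or below the $250,700 threshold, so the full $1,110 applies.
Working Family Credit: income exceeds $246,700 by $2,450, which is 7 full-or-partial $400 increments; reduction = 7 × $150 = $1,050, leaving $10,350.
Total: $6,336 + $1,110 + $10,350 = $17,796.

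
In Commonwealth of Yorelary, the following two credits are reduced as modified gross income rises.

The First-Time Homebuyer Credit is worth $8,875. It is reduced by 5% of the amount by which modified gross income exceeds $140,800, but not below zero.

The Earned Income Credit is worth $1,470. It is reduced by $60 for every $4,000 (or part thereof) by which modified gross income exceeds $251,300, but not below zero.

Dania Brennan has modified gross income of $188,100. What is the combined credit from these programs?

$7,980

First-Time Homebuyer Credit: 5% of the $47,300 excess over $140,800 is $2,365; credit = $8,875 − $2,365 = $6,510.
Earned Income Credit: $188,100 is at or below the $251,300 threshold, so the full $1,470 applies.
Total: $6,510 + $1,470 = $7,980.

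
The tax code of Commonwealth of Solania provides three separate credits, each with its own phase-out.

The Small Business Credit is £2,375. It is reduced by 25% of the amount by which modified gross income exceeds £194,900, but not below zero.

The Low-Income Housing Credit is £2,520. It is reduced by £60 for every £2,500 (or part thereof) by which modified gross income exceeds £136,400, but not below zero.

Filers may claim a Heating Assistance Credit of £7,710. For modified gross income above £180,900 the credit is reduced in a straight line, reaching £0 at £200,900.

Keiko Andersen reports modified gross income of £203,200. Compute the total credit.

£1,200

Small Business Credit: 25% of the £8,300 excess over £194,900 is £2,075; credit = £2,375 − £2,075 = £300.
Low-Income Housing Credit: income exceeds £136,400 by £66,800, which is 27 full-or-partial £2,500 increments; reduction = 27 × £60 = £1,620, leaving £900.
Heating Assistance Credit: £203,200 is at or above £200,900, so the credit is £0.
Total: £300 + £900 + £0 = £1,200.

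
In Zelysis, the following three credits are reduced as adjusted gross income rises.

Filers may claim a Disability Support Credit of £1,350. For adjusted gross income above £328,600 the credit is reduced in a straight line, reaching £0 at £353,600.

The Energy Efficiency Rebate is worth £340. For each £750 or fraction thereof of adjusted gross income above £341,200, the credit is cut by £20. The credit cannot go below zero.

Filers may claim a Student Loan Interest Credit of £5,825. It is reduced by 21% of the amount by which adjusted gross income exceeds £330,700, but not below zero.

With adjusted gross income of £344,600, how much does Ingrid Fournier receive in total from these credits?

Disability Support Credit: £344,600 is £16,000 into a £25,000 phase-out range, leaving 9,000/25,000 of the credit: £1,350 × 9,000/25,000 = £486.
Energy Efficiency Rebate: income exceeds £341,200 by £3,400, which is 5 full-or-partial £750 increments; reduction = 5 × £20 = £100, leaving £240.
Student Loan Interest Credit: 21% of the £13,900 excess over £330,700 is £2,919; credit = £5,825 − £2,919 = £2,906.
Total: £486 + £240 + £2,906 = £3,632.

£3,632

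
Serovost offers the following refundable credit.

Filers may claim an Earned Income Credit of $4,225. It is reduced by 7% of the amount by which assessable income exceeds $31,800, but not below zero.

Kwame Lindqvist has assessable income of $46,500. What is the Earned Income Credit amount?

$3,196

Earned Income Credit: 7% of the $14,700 excess over $31,800 is $1,029; credit = $4,225 − $1,029 = $3,196.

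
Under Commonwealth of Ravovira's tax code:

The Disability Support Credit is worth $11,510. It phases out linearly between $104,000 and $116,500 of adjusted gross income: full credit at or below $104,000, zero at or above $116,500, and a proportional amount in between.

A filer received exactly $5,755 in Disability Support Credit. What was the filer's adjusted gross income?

$110,250

$5,755 is 5,755/11,510 of the full $11,510, so 5,755/11,510 of the $12,500 range has been used: income = $104,000 + $12,500 × 5,755/11,510 = $110,250.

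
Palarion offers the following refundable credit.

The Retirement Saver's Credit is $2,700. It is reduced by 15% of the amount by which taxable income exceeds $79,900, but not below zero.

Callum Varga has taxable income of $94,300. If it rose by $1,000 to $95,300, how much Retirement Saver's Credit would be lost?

At $94,300 — 15% of the $14,400 excess over $79,900 is $2,160; credit = $2,700 − $2,160 = $540.
At $95,300 — 15% of the $15,400 excess over $79,900 is $2,310; credit = $2,700 − $2,310 = $390.
Lost: $540 − $390 = $150.

$150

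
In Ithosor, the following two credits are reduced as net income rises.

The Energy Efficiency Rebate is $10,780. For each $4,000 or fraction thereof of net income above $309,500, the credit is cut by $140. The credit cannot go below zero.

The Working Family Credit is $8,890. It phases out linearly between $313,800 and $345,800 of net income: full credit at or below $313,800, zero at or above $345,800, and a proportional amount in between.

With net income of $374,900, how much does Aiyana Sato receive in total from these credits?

$8,400

Energy Efficiency Rebate: income exceeds $309,500 by $65,400, which is 17 full-or-partial $4,000 increments; reduction = 17 × $140 = $2,380, leaving $8,400.
Working Family Credit: $374,900 is at or above $345,800, so the credit is $0.
Total: $8,400 + $0 = $8,400.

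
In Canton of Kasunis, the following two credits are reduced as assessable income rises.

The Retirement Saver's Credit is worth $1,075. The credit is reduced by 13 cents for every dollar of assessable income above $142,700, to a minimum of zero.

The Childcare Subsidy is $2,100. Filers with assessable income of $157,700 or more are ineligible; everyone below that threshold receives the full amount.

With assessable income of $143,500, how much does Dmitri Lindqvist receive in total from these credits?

Retirement Saver's Credit: 13% of the $800 excess over $142,700 is $104; credit = $1,075 − $104 = $971.
Childcare Subsidy: $143,500 is below the $157,700 cutoff, so the full $2,100 applies.
Total: $971 + $2,100 = $3,071.

$3,071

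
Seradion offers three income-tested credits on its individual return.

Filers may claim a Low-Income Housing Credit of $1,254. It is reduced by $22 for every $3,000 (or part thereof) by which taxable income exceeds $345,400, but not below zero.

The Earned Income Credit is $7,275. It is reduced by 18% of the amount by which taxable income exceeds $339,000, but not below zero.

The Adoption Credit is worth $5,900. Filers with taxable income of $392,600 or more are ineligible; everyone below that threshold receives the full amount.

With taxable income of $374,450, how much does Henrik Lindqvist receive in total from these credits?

$7,828

Low-Income Housing Credit: income exceeds $345,400 by $29,050, which is 10 full-or-partial $3,000 increments; reduction = 10 × $22 = $220, leaving $1,034.
Earned Income Credit: 18% of the $35,450 excess over $339,000 is $6,381; credit = $7,275 − $6,381 = $894.
Adoption Credit: $374,450 is below the $392,600 cutoff, so the full $5,900 applies.
Total: $1,034 + $894 + $5,900 = $7,828.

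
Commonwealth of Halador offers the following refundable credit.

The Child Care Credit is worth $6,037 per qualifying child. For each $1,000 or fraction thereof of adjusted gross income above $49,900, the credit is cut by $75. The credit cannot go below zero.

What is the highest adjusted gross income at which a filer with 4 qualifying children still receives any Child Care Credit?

$370,900

Full credit = 4 × $6,037 = $24,148.
After 321 increments the reduction is 321 × $75 = $24,075, leaving $73; one more increment wipes it out. Increment 321 ends at excess 321 × $1,000 = $321,000, so the highest qualifying income is $49,900 + $321,000 = $370,900.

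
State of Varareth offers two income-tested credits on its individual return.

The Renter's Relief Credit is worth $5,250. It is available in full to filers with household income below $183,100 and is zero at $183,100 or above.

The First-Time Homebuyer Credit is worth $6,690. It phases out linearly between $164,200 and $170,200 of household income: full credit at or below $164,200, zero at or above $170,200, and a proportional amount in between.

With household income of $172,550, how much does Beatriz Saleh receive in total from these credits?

Renter's Relief Credit: $172,550 is below the $183,100 cutoff, so the full $5,250 applies.
First-Time Homebuyer Credit: $172,550 is at or above $170,200, so the credit is $0.
Total: $5,250 + $0 = $5,250.

$5,250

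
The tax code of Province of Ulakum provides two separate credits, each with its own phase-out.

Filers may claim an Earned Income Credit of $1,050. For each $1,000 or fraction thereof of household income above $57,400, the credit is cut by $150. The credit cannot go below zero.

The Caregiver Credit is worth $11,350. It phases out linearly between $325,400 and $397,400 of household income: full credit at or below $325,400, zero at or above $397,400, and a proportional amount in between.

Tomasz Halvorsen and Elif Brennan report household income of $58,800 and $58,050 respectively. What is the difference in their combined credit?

$150

Tomasz ($58,800): Earned Income Credit: income exceeds $57,400 by $1,400, which is 2 full-or-partial $1,000 increments; reduction = 2 × $150 = $300, leaving $750. Caregiver Credit: $58,800 is at or below the $325,400 threshold, so the full $11,350 applies. total $750 + $11,350 = $12,100
Elif ($58,050): Earned Income Credit: income exceeds $57,400 by $650, which is 1 full-or-partial $1,000 increment; reduction = 1 × $150 = $150, leaving $900. Caregiver Credit: $58,050 is at or below the $325,400 threshold, so the full $11,350 applies. total $900 + $11,350 = $12,250
Difference: |$12,100 − $12,250| = $150.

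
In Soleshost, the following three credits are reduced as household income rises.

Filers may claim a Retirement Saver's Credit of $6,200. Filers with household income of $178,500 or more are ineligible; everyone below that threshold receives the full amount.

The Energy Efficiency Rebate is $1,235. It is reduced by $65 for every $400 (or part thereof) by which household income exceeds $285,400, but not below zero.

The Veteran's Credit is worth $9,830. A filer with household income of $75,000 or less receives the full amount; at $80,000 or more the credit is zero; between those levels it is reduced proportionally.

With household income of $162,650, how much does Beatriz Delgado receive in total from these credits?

Retirement Saver's Credit: $162,650 is below the $178,500 cutoff, so the full $6,200 applies.
Energy Efficiency Rebate: $162,650 is at or below the $285,400 threshold, so the full $1,235 applies.
Veteran's Credit: $162,650 is at or above $80,000, so the credit is $0.
Total: $6,200 + $1,235 + $0 = $7,435.

$7,435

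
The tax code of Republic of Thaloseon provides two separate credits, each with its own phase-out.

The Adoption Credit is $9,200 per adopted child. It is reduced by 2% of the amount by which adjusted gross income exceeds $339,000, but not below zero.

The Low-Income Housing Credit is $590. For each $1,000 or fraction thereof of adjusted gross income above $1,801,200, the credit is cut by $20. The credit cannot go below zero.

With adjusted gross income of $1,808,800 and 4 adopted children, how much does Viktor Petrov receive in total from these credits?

Adoption Credit: base = 4 × $9,200 = $36,800. 2% of the $1,469,800 excess over $339,000 is $29,396; credit = $36,800 − $29,396 = $7,404.
Low-Income Housing Credit: income exceeds $1,801,200 by $7,600, which is 8 full-or-partial $1,000 increments; reduction = 8 × $20 = $160, leaving $430.
Total: $7,404 + $430 = $7,834.

$7,834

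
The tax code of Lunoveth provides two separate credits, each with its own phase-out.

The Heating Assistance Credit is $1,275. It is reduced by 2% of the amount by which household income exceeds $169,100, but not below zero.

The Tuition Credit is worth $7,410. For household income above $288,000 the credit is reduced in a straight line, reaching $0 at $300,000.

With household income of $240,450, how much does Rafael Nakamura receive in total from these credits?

$7,410

Heating Assistance Credit: 2% of the $71,350 excess over $169,100 is $1,427 ≥ base, so the credit is $0.
Tuition Credit: $240,450 is at or below the $288,000 threshold, so the full $7,410 applies.
Total: $0 + $7,410 = $7,410.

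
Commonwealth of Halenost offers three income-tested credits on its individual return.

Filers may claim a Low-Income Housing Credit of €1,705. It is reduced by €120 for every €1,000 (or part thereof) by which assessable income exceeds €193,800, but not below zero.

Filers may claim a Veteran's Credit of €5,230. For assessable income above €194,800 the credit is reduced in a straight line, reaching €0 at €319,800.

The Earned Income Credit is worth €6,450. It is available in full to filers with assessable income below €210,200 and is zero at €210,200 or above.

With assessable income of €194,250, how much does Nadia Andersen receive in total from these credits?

€13,265

Low-Income Housing Credit: income exceeds €193,800 by €450, which is 1 full-or-partial €1,000 increment; reduction = 1 × €120 = €120, leaving €1,585.
Veteran's Credit: €194,250 is at or below the €194,800 threshold, so the full €5,230 applies.
Earned Income Credit: €194,250 is below the €210,200 cutoff, so the full €6,450 applies.
Total: €1,585 + €5,230 + €6,450 = €13,265.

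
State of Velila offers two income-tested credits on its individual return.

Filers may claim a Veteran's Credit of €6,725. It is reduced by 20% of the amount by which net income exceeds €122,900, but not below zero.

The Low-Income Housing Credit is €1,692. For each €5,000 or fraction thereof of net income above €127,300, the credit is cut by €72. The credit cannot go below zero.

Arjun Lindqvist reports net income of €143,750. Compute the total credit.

Veteran's Credit: 20% of the €20,850 excess over €122,900 is €4,170; credit = €6,725 − €4,170 = €2,555.
Low-Income Housing Credit: income exceeds €127,300 by €16,450, which is 4 full-or-partial €5,000 increments; reduction = 4 × €72 = €288, leaving €1,404.
Total: €2,555 + €1,404 = €3,959.

€3,959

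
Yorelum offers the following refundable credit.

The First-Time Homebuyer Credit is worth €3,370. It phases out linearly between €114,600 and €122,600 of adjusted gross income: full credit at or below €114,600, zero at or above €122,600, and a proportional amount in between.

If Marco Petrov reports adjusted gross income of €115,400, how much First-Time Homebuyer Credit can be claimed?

First-Time Homebuyer Credit: €115,400 is €800 into a €8,000 phase-out range, leaving 7,200/8,000 of the credit: €3,370 × 7,200/8,000 = €3,033.

€3,033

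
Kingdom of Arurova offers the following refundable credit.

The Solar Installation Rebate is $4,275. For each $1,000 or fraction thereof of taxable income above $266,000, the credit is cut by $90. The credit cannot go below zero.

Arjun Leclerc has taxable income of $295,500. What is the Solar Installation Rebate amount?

Solar Installation Rebate: income exceeds $266,000 by $29,500, which is 30 full-or-partial $1,000 increments; reduction = 30 × $90 = $2,700, leaving $1,575.

$1,575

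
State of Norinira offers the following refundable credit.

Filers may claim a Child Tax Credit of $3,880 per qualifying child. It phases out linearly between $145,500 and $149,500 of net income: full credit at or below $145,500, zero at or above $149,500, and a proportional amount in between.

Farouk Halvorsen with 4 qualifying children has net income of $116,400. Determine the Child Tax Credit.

$15,520

Child Tax Credit: base = 4 × $3,880 = $15,520. $116,400 is at or below the $145,500 threshold, so the full $15,520 applies.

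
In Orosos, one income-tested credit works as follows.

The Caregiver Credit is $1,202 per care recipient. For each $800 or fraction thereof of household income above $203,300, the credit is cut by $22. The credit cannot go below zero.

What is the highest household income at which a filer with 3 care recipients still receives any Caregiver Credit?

$333,700

Full credit = 3 × $1,202 = $3,606.
After 163 increments the reduction is 163 × $22 = $3,586, leaving $20; one more increment wipes it out. Increment 163 ends at excess 163 × $800 = $130,400, so the highest qualifying income is $203,300 + $130,400 = $333,700.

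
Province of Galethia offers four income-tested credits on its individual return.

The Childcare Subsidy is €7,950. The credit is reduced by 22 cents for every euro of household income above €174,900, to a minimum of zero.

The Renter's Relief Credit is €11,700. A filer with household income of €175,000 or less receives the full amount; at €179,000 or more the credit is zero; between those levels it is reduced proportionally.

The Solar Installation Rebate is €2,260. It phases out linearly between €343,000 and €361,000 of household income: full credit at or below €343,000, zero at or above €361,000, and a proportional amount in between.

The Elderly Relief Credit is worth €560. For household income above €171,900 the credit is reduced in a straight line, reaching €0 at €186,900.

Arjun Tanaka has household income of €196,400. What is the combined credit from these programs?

Childcare Subsidy: 22% of the €21,500 excess over €174,900 is €4,730; credit = €7,950 − €4,730 = €3,220.
Renter's Relief Credit: €196,400 is at or above €179,000, so the credit is €0.
Solar Installation Rebate: €196,400 is at or below the €343,000 threshold, so the full €2,260 applies.
Elderly Relief Credit: €196,400 is at or above €186,900, so the credit is €0.
Total: €3,220 + €0 + €2,260 + €0 = €5,480.

€5,480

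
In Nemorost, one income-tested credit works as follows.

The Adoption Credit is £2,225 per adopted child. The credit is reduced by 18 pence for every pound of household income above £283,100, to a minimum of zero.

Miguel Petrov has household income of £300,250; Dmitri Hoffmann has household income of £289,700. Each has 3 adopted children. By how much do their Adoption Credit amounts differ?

£1,899

Miguel (£300,250): Adoption Credit: base = 3 × £2,225 = £6,675. 18% of the £17,150 excess over £283,100 is £3,087; credit = £6,675 − £3,087 = £3,588.
Dmitri (£289,700): Adoption Credit: base = 3 × £2,225 = £6,675. 18% of the £6,600 excess over £283,100 is £1,188; credit = £6,675 − £1,188 = £5,487.
Difference: |£3,588 − £5,487| = £1,899.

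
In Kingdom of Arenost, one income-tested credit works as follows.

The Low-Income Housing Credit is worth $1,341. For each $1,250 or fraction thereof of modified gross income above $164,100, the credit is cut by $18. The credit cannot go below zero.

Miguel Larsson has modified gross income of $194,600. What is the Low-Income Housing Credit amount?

$891

Low-Income Housing Credit: income exceeds $164,100 by $30,500, which is 25 full-or-partial $1,250 increments; reduction = 25 × $18 = $450, leaving $891.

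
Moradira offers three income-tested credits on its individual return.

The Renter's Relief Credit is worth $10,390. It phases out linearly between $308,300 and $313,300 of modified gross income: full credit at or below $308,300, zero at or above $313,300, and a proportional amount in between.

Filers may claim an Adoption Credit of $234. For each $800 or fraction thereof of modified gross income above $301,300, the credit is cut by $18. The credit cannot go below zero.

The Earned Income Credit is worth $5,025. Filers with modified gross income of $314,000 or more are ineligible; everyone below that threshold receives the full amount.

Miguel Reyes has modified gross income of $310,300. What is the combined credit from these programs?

$11,277

Renter's Relief Credit: $310,300 is $2,000 into a $5,000 phase-out range, leaving 3,000/5,000 of the credit: $10,390 × 3,000/5,000 = $6,234.
Adoption Credit: income exceeds $301,300 by $9,000, which is 12 full-or-partial $800 increments; reduction = 12 × $18 = $216, leaving $18.
Earned Income Credit: $310,300 is below the $314,000 cutoff, so the full $5,025 applies.
Total: $6,234 + $18 + $5,025 = $11,277.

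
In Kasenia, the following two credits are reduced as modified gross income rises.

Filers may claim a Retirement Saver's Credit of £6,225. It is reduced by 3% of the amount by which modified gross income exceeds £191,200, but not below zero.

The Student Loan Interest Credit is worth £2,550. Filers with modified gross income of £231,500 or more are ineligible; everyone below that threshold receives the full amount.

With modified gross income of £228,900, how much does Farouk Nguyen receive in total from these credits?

Retirement Saver's Credit: 3% of the £37,700 excess over £191,200 is £1,131; credit = £6,225 − £1,131 = £5,094.
Student Loan Interest Credit: £228,900 is below the £231,500 cutoff, so the full £2,550 applies.
Total: £5,094 + £2,550 = £7,644.

£7,644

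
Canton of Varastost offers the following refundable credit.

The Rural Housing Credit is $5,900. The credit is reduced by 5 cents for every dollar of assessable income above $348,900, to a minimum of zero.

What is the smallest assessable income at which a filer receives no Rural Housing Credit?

The credit falls by 5% of each dollar above $348,900, so it reaches zero when the excess is $5,900 / 5% = $118,000: income = $348,900 + $118,000 = $466,900.

$466,900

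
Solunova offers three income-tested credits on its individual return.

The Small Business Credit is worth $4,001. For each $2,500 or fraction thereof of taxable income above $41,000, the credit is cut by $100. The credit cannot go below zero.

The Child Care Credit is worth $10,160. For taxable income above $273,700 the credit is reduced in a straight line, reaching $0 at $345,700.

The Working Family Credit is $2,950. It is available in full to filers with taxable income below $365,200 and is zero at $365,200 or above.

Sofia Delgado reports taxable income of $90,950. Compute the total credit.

Small Business Credit: income exceeds $41,000 by $49,950, which is 20 full-or-partial $2,500 increments; reduction = 20 × $100 = $2,000, leaving $2,001.
Child Care Credit: $90,950 is at or below the $273,700 threshold, so the full $10,160 applies.
Working Family Credit: $90,950 is below the $365,200 cutoff, so the full $2,950 applies.
Total: $2,001 + $10,160 + $2,950 = $15,111.

$15,111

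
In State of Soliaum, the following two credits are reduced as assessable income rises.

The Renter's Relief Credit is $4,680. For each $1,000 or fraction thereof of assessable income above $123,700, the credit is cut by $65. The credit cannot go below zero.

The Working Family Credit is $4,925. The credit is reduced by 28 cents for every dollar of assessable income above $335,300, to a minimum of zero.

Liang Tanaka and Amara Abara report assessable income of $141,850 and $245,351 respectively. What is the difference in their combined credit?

Liang ($141,850): Renter's Relief Credit: income exceeds $123,700 by $18,150, which is 19 full-or-partial $1,000 increments; reduction = 19 × $65 = $1,235, leaving $3,445. Working Family Credit: $141,850 is at or below the $335,300 threshold, so the full $4,925 applies. total $3,445 + $4,925 = $8,370
Amara ($245,351): Renter's Relief Credit: income exceeds $123,700 by $121,651 → 122 increments × $65 = $7,930 ≥ base, so the credit is $0. Working Family Credit: $245,351 is at or below the $335,300 threshold, so the full $4,925 applies. total $0 + $4,925 = $4,925
Difference: |$8,370 − $4,925| = $3,445.

$3,445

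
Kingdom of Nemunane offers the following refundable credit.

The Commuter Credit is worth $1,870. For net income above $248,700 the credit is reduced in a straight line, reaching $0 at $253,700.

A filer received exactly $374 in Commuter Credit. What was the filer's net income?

$252,700

$374 is 374/1,870 of the full $1,870, so 1,496/1,870 of the $5,000 range has been used: income = $248,700 + $5,000 × 1,496/1,870 = $252,700.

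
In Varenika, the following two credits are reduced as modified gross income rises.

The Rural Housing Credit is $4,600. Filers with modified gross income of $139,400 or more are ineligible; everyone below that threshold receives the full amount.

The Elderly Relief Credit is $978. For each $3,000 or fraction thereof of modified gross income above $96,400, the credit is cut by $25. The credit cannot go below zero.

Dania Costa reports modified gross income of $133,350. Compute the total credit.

Rural Housing Credit: $133,350 is below the $139,400 cutoff, so the full $4,600 applies.
Elderly Relief Credit: income exceeds $96,400 by $36,950, which is 13 full-or-partial $3,000 increments; reduction = 13 × $25 = $325, leaving $653.
Total: $4,600 + $653 = $5,253.

$5,253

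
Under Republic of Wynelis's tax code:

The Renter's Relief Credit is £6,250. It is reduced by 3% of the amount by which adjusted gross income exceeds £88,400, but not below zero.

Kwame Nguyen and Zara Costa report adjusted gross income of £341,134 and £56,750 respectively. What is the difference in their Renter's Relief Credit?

Kwame (£341,134): Renter's Relief Credit: 3% of the £252,734 excess over £88,400 is £7,582.02 ≥ base, so the credit is £0.
Zara (£56,750): Renter's Relief Credit: £56,750 is at or below the £88,400 threshold, so the full £6,250 applies.
Difference: |£0 − £6,250| = £6,250.

£6,250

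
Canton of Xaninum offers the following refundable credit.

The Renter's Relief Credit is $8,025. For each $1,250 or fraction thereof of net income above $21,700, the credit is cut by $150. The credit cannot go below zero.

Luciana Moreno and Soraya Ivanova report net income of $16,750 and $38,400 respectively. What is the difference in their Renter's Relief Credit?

Luciana ($16,750): Renter's Relief Credit: $16,750 is at or below the $21,700 threshold, so the full $8,025 applies.
Soraya ($38,400): Renter's Relief Credit: income exceeds $21,700 by $16,700, which is 14 full-or-partial $1,250 increments; reduction = 14 × $150 = $2,100, leaving $5,925.
Difference: |$8,025 − $5,925| = $2,100.

$2,100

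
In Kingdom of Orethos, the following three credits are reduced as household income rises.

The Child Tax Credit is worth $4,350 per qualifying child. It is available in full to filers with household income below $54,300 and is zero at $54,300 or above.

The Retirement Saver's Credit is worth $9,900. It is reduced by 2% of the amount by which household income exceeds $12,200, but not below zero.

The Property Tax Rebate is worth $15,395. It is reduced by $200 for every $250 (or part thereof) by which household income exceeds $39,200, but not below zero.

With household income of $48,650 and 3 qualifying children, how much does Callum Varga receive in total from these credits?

$30,016

Child Tax Credit: base = 3 × $4,350 = $13,050. $48,650 is below the $54,300 cutoff, so the full $13,050 applies.
Retirement Saver's Credit: 2% of the $36,450 excess over $12,200 is $729; credit = $9,900 − $729 = $9,171.
Property Tax Rebate: income exceeds $39,200 by $9,450, which is 38 full-or-partial $250 increments; reduction = 38 × $200 = $7,600, leaving $7,795.
Total: $13,050 + $9,171 + $7,795 = $30,016.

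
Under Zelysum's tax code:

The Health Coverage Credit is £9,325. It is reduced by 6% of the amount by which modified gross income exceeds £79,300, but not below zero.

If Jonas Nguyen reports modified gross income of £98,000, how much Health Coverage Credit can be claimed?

£8,203

Health Coverage Credit: 6% of the £18,700 excess over £79,300 is £1,122; credit = £9,325 − £1,122 = £8,203.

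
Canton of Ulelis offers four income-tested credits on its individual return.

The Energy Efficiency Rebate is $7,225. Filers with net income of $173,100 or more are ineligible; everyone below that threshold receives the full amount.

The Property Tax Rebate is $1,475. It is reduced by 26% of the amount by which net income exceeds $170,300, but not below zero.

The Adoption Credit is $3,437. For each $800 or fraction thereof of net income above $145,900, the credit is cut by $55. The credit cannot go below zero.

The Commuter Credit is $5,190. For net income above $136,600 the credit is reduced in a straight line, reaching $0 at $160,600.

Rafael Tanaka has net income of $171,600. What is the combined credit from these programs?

Energy Efficiency Rebate: $171,600 is below the $173,100 cutoff, so the full $7,225 applies.
Property Tax Rebate: 26% of the $1,300 excess over $170,300 is $338; credit = $1,475 − $338 = $1,137.
Adoption Credit: income exceeds $145,900 by $25,700, which is 33 full-or-partial $800 increments; reduction = 33 × $55 = $1,815, leaving $1,622.
Commuter Credit: $171,600 is at or above $160,600, so the credit is $0.
Total: $7,225 + $1,137 + $1,622 + $0 = $9,984.

$9,984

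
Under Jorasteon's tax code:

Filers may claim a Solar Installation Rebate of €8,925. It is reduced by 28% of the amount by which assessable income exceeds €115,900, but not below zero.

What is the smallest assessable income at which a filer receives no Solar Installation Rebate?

€147,775

The credit falls by 28% of each euro above €115,900, so it reaches zero when the excess is €8,925 / 28% = €31,875: income = €115,900 + €31,875 = €147,775.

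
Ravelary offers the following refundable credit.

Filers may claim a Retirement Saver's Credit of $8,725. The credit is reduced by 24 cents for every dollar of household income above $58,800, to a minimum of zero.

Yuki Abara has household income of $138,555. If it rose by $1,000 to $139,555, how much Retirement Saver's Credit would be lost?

$0

At $138,555 — 24% of the $79,755 excess over $58,800 is $19,141.20 ≥ base, so the credit is $0.
At $139,555 — 24% of the $80,755 excess over $58,800 is $19,381.20 ≥ base, so the credit is $0.
Lost: $0 − $0 = $0.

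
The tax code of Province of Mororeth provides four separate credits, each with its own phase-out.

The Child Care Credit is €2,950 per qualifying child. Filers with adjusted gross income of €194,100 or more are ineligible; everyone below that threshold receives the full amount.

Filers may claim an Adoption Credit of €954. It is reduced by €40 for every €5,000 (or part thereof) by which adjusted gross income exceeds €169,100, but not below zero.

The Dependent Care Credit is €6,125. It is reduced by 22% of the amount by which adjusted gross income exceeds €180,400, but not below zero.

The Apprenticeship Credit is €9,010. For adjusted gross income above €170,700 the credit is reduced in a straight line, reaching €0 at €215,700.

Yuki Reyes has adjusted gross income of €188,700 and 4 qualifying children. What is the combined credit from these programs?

€22,299

Child Care Credit: base = 4 × €2,950 = €11,800. €188,700 is below the €194,100 cutoff, so the full €11,800 applies.
Adoption Credit: income exceeds €169,100 by €19,600, which is 4 full-or-partial €5,000 increments; reduction = 4 × €40 = €160, leaving €794.
Dependent Care Credit: 22% of the €8,300 excess over €180,400 is €1,826; credit = €6,125 − €1,826 = €4,299.
Apprenticeship Credit: €188,700 is €18,000 into a €45,000 phase-out range, leaving 27,000/45,000 of the credit: €9,010 × 27,000/45,000 = €5,406.
Total: €11,800 + €794 + €4,299 + €5,406 = €22,299.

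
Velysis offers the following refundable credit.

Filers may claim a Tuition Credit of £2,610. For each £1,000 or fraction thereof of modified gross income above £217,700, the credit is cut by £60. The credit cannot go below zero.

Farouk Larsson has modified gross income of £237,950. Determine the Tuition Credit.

£1,350

Tuition Credit: income exceeds £217,700 by £20,250, which is 21 full-or-partial £1,000 increments; reduction = 21 × £60 = £1,260, leaving £1,350.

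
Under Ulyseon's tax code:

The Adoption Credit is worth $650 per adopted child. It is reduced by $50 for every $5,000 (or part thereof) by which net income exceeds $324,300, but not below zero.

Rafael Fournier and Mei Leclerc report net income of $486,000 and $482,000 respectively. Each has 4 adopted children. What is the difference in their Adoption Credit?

Rafael ($486,000): Adoption Credit: base = 4 × $650 = $2,600. income exceeds $324,300 by $161,700, which is 33 full-or-partial $5,000 increments; reduction = 33 × $50 = $1,650, leaving $950.
Mei ($482,000): Adoption Credit: base = 4 × $650 = $2,600. income exceeds $324,300 by $157,700, which is 32 full-or-partial $5,000 increments; reduction = 32 × $50 = $1,600, leaving $1,000.
Difference: |$950 − $1,000| = $50.

$50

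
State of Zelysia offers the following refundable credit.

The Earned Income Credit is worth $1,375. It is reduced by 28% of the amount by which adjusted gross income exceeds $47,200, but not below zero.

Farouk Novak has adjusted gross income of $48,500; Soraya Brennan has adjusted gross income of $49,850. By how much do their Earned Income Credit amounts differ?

Farouk ($48,500): Earned Income Credit: 28% of the $1,300 excess over $47,200 is $364; credit = $1,375 − $364 = $1,011.
Soraya ($49,850): Earned Income Credit: 28% of the $2,650 excess over $47,200 is $742; credit = $1,375 − $742 = $633.
Difference: |$1,011 − $633| = $378.

$378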